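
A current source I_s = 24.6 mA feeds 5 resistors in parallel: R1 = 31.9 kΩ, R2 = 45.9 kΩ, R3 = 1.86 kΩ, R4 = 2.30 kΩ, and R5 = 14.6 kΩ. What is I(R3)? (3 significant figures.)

I ≈ 12.1 mA

Total conductance ΣG = 1/31.9 + 1/45.9 + 1/1.86 + 1/2.30 + 1/14.6 = 1.094 (units of 1/kΩ).
R3 takes the fraction G_k/ΣG = 0.5376/1.094 = 0.4914, so I = 24.6 × 0.4914 = 12.09 mA.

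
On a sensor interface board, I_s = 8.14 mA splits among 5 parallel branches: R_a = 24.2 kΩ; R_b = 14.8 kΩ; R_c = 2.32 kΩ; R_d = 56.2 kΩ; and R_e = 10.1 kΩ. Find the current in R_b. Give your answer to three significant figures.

Conductances: ΣG = 1/24.2 + 1/14.8 + 1/2.32 + 1/56.2 + 1/10.1 = 0.6567 (1/kΩ).
By the current-divider rule, I = I_s · G_k/ΣG = 8.14 × 0.1029 = 0.8375 mA.

I ≈ 0.837 mA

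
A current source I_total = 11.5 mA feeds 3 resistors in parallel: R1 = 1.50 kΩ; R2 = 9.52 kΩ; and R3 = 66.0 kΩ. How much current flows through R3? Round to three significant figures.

Total conductance ΣG = 1/1.50 + 1/9.52 + 1/66.0 = 0.7869 (units of 1/kΩ).
R3 takes the fraction G_k/ΣG = 0.01515/0.7869 = 0.01926, so I = 11.5 × 0.01926 = 0.2214 mA.

I ≈ 0.221 mA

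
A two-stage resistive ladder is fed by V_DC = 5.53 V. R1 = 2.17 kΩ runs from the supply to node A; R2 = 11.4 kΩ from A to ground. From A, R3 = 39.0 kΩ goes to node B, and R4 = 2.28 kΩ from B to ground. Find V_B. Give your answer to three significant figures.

Looking into the second stage from A: R3 + R4 = 41.28 kΩ appears in parallel with R2.
Effective lower resistance at A: R2 ‖ 41.28 = 8.933 kΩ.
V_A = 5.53 × 8.933/(2.17 + 8.933) = 4.449 V.
V_B = V_A × 0.05523 = 0.2457 V.

V_B ≈ 0.246 V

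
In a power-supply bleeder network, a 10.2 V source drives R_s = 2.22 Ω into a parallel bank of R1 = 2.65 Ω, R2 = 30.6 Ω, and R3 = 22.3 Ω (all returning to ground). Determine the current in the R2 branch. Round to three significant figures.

Parallel bank: R_p = 1/(1/2.65 + 1/30.6 + 1/22.3) = 2.198 Ω.
V_A = 10.2 × 2.198/4.418 = 5.075 V.
Branch current I = V_A/R2 = 5.075/30.6 = 0.1659 A.

I ≈ 0.166 A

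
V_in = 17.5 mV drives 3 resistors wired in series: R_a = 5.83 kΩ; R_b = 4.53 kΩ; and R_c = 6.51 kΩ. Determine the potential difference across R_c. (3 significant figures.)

ΣR = 5.83 + 4.53 + 6.51 = 16.87 kΩ.
V = V_in · R/ΣR = 17.5 × 0.3859 = 6.753 mV.

V ≈ 6.75 mV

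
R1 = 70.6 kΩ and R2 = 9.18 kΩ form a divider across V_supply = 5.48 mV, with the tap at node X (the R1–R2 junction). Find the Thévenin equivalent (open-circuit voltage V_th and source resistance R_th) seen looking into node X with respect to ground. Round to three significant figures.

V_th ≈ 0.631 mV, R_th ≈ 8.12 kΩ

V_th is the unloaded tap voltage: V_supply · R2/(R1+R2) = 5.48 × 0.1151 = 0.6306 mV.
Zeroing V_supply shorts the top of R1 to ground, so R_th = R1 ‖ R2 = 8.124 kΩ.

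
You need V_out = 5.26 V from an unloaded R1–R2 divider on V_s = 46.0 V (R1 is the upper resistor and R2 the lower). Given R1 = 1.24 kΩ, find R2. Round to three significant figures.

R2 ≈ 0.160 kΩ

Required fraction k = V_out/V_s = 0.1143.
R2 = R1 · 0.1143/(1 − 0.1143) = 0.1601 kΩ.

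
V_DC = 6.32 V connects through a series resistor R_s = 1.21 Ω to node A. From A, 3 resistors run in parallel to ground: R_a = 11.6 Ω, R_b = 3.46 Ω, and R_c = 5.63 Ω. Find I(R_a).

Combine the parallel branches: R_p = (1/11.6 + 1/3.46 + 1/5.63)⁻¹ = 1.809 Ω.
V_A by voltage divider: V_A = 6.32 × 1.809/(1.21 + 1.809) = 3.787 V.
I(R_a) = V_A / R_a = 3.787/11.6 = 0.3265 A.
(Equivalently: I_total = 2.094 A, then current-divider fraction G_k/ΣG = 0.1559.)

I ≈ 0.326 A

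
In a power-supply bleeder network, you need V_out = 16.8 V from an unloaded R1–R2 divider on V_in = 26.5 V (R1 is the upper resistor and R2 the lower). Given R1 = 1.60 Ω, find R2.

The divider ratio is R2/(R1+R2) = 16.8/26.5 = 0.6340.
Rearranging, R2 = R1·k/(1−k) = 1.60 × 1.732 = 2.771 Ω.

R2 ≈ 2.77 Ω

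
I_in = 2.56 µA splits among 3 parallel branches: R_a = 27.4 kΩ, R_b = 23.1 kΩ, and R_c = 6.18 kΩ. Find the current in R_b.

I ≈ 0.459 µA

Total conductance ΣG = 1/27.4 + 1/23.1 + 1/6.18 = 0.2416 (units of 1/kΩ).
Current divider: I(R_b) = I_in · G_k/ΣG = 2.56 × (0.04329/0.2416) = 2.56 × 0.1792 = 0.4587 µA.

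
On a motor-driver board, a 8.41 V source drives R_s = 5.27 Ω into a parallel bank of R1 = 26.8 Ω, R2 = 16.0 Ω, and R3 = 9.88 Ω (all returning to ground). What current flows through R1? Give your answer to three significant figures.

I ≈ 0.152 A

Combine the parallel branches: R_p = (1/26.8 + 1/16.0 + 1/9.88)⁻¹ = 4.974 Ω.
Node voltage V_A = V_CC · R_p/(R_s + R_p) = 8.41 × 0.4856 = 4.084 V.
Branch current I = V_A/R1 = 4.084/26.8 = 0.1524 A.
(Equivalently: I_total = 0.8209 A, then current-divider fraction G_k/ΣG = 0.1856.)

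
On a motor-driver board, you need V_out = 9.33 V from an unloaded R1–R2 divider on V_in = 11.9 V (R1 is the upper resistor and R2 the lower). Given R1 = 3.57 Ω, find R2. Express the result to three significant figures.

R2 ≈ 13.0 Ω

Required fraction k = V_out/V_in = 0.7840.
R2 = R1 · 0.7840/(1 − 0.7840) = 12.96 Ω.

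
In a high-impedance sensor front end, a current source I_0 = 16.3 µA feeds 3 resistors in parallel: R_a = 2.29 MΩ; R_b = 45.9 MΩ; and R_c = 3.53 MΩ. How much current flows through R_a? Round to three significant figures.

I ≈ 9.60 µA

Conductances: ΣG = 1/2.29 + 1/45.9 + 1/3.53 = 0.7418 (1/MΩ).
By the current-divider rule, I = I_0 · G_k/ΣG = 16.3 × 0.5887 = 9.596 µA.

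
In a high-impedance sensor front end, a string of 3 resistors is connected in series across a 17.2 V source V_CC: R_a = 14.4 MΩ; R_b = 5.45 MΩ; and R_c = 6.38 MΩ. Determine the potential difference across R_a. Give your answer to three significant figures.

V ≈ 9.44 V

Series total: ΣR = 14.4 + 5.45 + 6.38 = 26.23 MΩ.
Voltage divider: V = V_CC · (14.40 / 26.23) = 17.2 × 0.5490 = 9.443 V.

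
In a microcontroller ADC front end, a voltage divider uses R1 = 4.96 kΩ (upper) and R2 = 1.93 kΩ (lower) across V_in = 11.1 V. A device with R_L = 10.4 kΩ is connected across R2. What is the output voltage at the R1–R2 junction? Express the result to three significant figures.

V_out ≈ 2.74 V

First combine the lower leg with the load: R2 ‖ R_L = 1.628 kΩ.
Then V_out = V_in · R2'/(R1 + R2') = 11.1 × 1.628/6.588 = 2.743 V.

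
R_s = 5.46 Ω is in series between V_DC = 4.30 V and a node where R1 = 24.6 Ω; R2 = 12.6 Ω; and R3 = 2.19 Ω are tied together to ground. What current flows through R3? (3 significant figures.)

Parallel bank: R_p = 1/(1/24.6 + 1/12.6 + 1/2.19) = 1.734 Ω.
V_A by voltage divider: V_A = 4.30 × 1.734/(5.46 + 1.734) = 1.037 V.
Branch current I = V_A/R3 = 1.037/2.19 = 0.4733 A.
(Equivalently: I_total = 0.5977 A, then current-divider fraction G_k/ΣG = 0.7919.)

I ≈ 0.473 A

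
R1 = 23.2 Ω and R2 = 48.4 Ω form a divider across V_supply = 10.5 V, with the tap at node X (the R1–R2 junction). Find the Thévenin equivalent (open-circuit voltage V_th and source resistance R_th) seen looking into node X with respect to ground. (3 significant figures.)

V_th is the unloaded tap voltage: V_supply · R2/(R1+R2) = 10.5 × 0.6760 = 7.098 V.
Looking into X with the source shorted: R_th = R1·R2/(R1+R2) = 23.20 × 48.4/71.60 = 15.68 Ω.

V_th ≈ 7.10 V, R_th ≈ 15.7 Ω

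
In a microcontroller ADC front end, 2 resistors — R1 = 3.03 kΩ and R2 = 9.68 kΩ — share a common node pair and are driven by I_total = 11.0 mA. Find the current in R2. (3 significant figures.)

I ≈ 2.62 mA

For two parallel branches, I_k = I_total · (other R)/(sum of R).
I(R2) = 11.0 × 3.03/(3.03 + 9.68) = 11.0 × 0.2384 = 2.622 mA.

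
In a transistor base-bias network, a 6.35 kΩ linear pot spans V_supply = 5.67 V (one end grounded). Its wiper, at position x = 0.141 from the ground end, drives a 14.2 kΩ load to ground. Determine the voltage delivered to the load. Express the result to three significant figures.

Split the track: R_lower = x·R_p = 0.8953 kΩ, R_upper = (1−x)·R_p = 5.455 kΩ.
Lower segment in parallel with the load: 0.8953 ‖ 14.2 = 0.8422 kΩ.
Loaded-divider output: V_out = 5.67 × 0.1338 = 0.7584 V.

V_out ≈ 0.758 V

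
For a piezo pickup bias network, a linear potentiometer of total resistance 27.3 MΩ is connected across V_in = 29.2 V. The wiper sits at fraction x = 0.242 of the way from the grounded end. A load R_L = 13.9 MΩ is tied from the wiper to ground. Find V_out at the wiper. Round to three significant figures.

V_out ≈ 5.19 V

Lower segment x·R_p = 6.607 MΩ; upper segment (1−x)·R_p = 20.69 MΩ.
(x·R_p) ‖ R_L = 4.478 MΩ.
V_out = 29.2 × 4.478/(20.69 + 4.478) = 5.195 V.
(Unloaded: V_out = x·V_in = 7.07 V.)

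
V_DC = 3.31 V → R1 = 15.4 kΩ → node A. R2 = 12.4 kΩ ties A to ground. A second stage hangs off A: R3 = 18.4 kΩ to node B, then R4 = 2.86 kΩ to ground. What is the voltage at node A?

Node A sees R2 in parallel with the series input of stage 2, R3 + R4 = 21.26 kΩ.
R2 ‖ (R3+R4) = 7.832 kΩ.
First divider: V_A = V_DC · 7.832/(15.4 + 7.832) = 1.116 V.

V_A ≈ 1.12 V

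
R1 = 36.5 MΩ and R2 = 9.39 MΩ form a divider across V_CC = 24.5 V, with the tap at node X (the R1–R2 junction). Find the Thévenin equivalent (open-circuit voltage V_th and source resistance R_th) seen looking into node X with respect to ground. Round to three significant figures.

With X open, the divider is unloaded: V_th = 24.5 × 9.39/45.89 = 5.013 V.
Zeroing V_CC shorts the top of R1 to ground, so R_th = R1 ‖ R2 = 7.469 MΩ.

V_th ≈ 5.01 V, R_th ≈ 7.47 MΩ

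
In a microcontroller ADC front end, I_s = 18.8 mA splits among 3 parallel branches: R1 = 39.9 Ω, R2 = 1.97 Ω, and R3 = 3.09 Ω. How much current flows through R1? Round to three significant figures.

Conductances: ΣG = 1/39.9 + 1/1.97 + 1/3.09 = 0.8563 (1/Ω).
Current divider: I(R1) = I_s · G_k/ΣG = 18.8 × (0.02506/0.8563) = 18.8 × 0.02927 = 0.5502 mA.

I ≈ 0.550 mA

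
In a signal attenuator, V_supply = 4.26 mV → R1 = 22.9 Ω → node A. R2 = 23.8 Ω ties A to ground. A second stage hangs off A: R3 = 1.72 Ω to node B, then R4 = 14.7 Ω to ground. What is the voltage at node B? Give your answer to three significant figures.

Looking into the second stage from A: R3 + R4 = 16.42 Ω appears in parallel with R2.
Effective lower resistance at A: R2 ‖ 16.42 = 9.716 Ω.
First divider: V_A = V_supply · 9.716/(22.9 + 9.716) = 1.269 mV.
V_B = V_A × 0.8952 = 1.136 mV.

V_B ≈ 1.14 mV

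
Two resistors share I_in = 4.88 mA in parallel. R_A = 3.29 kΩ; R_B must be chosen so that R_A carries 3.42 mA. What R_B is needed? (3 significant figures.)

R_B ≈ 7.71 kΩ

The fraction through R_A equals R_B/(R_A+R_B).
With f = 0.7008, R_B = R_A · f/(1−f) = 3.29 × 2.342 = 7.707 kΩ.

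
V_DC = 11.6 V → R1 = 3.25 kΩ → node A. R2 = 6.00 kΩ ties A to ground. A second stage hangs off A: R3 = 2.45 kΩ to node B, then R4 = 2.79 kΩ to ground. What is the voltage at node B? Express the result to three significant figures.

V_B ≈ 2.86 V

Node A sees R2 in parallel with the series input of stage 2, R3 + R4 = 5.240 kΩ.
R2 ‖ (R3+R4) = 2.797 kΩ.
V_A = 11.6 × 2.797/(3.25 + 2.797) = 5.366 V.
V_B = V_A × 0.5324 = 2.857 V.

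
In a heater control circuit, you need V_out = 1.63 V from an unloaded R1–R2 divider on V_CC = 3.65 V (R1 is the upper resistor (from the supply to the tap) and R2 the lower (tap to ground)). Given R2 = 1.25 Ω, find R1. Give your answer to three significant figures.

R1 ≈ 1.55 Ω

V_out/V_CC = R2/(R1+R2) = 0.4466.
So R1 = R2 · (V_CC/V_out − 1) = 1.25 × (3.65/1.63 − 1) = 1.25 × 1.239 = 1.549 Ω.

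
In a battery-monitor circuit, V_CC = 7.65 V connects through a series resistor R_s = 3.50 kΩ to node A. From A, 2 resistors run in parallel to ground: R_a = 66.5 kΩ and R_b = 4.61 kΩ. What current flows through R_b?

I ≈ 0.916 mA

Equivalent of the parallel group: R_p = 4.311 kΩ.
V_A = 7.65 × 4.311/7.811 = 4.222 V.
Branch current I = V_A/R_b = 4.222/4.61 = 0.9159 mA.
(Equivalently: I_total = 0.9794 mA, then current-divider fraction G_k/ΣG = 0.9352.)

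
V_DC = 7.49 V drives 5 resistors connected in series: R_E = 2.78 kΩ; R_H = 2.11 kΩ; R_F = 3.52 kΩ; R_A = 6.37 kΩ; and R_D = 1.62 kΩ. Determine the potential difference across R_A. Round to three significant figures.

Total series resistance ΣR = 2.78 + 2.11 + 3.52 + 6.37 + 1.62 = 16.40 kΩ.
Voltage divider: V = V_DC · (6.370 / 16.40) = 7.49 × 0.3884 = 2.909 V.

V ≈ 2.91 V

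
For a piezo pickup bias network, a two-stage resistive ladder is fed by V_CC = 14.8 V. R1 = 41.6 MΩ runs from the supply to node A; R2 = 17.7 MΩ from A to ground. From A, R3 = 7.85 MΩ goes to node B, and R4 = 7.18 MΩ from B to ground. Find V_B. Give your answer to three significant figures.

V_B ≈ 1.16 V

Looking into the second stage from A: R3 + R4 = 15.03 MΩ appears in parallel with R2.
Effective lower resistance at A: R2 ‖ 15.03 = 8.128 MΩ.
So V_A = 14.8 × 0.1634 = 2.419 V.
Then the unloaded second divider: V_B = V_A × R4/(R3+R4) = 2.419 × 0.4777 = 1.156 V.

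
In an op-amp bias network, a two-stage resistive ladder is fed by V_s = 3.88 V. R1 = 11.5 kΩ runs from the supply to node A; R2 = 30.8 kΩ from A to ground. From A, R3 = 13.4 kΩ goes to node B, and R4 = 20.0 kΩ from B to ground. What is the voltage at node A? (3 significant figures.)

The second stage (R3 + R4 = 33.40 kΩ) loads node A in parallel with R2.
R2 ‖ (R3+R4) = 16.02 kΩ.
V_A = 3.88 × 16.02/(11.5 + 16.02) = 2.259 V.

V_A ≈ 2.26 V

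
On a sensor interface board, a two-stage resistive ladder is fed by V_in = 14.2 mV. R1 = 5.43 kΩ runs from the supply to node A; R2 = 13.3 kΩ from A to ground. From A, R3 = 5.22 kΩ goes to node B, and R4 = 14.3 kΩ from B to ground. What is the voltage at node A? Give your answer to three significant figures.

V_A ≈ 8.42 mV

The second stage (R3 + R4 = 19.52 kΩ) loads node A in parallel with R2.
R2 ‖ (R3+R4) = 7.910 kΩ.
First divider: V_A = V_in · 7.910/(5.43 + 7.910) = 8.420 mV.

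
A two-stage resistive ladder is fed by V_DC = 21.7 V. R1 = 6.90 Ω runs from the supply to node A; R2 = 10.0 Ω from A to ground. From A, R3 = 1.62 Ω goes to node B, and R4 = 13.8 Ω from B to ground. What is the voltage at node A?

V_A ≈ 10.2 V

The second stage (R3 + R4 = 15.42 Ω) loads node A in parallel with R2.
Effective lower resistance at A: R2 ‖ 15.42 = 6.066 Ω.
So V_A = 21.7 × 0.4678 = 10.15 V.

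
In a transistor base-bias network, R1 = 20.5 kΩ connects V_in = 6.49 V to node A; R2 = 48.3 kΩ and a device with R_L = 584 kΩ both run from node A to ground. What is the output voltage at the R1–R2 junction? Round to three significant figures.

The load sits in parallel with R2, giving an effective lower resistance R2' = R2·R_L/(R2+R_L) = 44.61 kΩ.
Then V_out = V_in · R2'/(R1 + R2') = 6.49 × 44.61/65.11 = 4.447 V.

V_out ≈ 4.45 V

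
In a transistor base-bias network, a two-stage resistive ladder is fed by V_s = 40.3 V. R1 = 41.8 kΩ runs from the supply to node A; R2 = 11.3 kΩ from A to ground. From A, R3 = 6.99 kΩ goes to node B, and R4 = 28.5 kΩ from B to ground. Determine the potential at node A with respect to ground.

V_A ≈ 6.86 V

Node A sees R2 in parallel with the series input of stage 2, R3 + R4 = 35.49 kΩ.
Effective lower resistance at A: R2 ‖ 35.49 = 8.571 kΩ.
First divider: V_A = V_s · 8.571/(41.8 + 8.571) = 6.857 V.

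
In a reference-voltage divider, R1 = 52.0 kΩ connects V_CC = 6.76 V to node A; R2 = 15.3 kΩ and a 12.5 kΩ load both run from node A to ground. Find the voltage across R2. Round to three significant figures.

The load sits in parallel with R2, giving an effective lower resistance R2' = R2·R_L/(R2+R_L) = 6.879 kΩ.
Then V_out = V_CC · R2'/(R1 + R2') = 6.76 × 6.879/58.88 = 0.7898 V.
(Unloaded it would be 1.54 V; the load pulls it down.)

V_out ≈ 0.790 V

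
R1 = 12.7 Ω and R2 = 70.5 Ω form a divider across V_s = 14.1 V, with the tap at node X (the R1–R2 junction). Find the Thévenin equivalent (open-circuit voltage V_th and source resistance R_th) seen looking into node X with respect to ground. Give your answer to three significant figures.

With X open, the divider is unloaded: V_th = 14.1 × 70.5/83.20 = 11.95 V.
Zeroing V_s shorts the top of R1 to ground, so R_th = R1 ‖ R2 = 10.76 Ω.

V_th ≈ 11.9 V, R_th ≈ 10.8 Ω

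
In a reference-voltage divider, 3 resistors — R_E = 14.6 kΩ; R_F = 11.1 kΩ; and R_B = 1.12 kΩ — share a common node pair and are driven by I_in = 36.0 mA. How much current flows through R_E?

I ≈ 2.35 mA

Total conductance ΣG = 1/14.6 + 1/11.1 + 1/1.12 = 1.051 (units of 1/kΩ).
By the current-divider rule, I = I_in · G_k/ΣG = 36.0 × 0.06514 = 2.345 mA.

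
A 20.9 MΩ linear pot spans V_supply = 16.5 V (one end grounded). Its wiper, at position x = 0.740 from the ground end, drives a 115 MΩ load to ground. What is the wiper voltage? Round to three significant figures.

The pot divides into 5.434 MΩ above the wiper and 15.47 MΩ below.
(x·R_p) ‖ R_L = 13.63 MΩ.
Loaded-divider output: V_out = 16.5 × 0.7150 = 11.80 V.

V_out ≈ 11.8 V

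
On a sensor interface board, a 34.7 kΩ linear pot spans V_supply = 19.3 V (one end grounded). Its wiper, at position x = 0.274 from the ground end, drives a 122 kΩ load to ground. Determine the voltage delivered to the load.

V_out ≈ 5.01 V

The pot divides into 25.19 kΩ above the wiper and 9.508 kΩ below.
Lower segment in parallel with the load: 9.508 ‖ 122 = 8.820 kΩ.
Loaded-divider output: V_out = 19.3 × 0.2593 = 5.005 V.
(Unloaded: V_out = x·V_supply = 5.29 V.)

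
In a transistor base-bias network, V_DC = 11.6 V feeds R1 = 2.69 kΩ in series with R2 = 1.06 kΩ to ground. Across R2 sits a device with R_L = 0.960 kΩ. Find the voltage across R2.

V_out ≈ 1.83 V

The load sits in parallel with R2, giving an effective lower resistance R2' = R2·R_L/(R2+R_L) = 0.5038 kΩ.
Now apply the divider: V_out = 11.6 × 0.1577 = 1.830 V.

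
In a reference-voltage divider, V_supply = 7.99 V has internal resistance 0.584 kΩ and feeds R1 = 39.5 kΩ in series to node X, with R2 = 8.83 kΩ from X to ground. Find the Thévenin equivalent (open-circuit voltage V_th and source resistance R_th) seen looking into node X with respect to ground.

V_th ≈ 1.44 V, R_th ≈ 7.24 kΩ

R1' = 0.584 + 39.5 = 40.08 kΩ (source resistance + R1).
With X open, the divider is unloaded: V_th = 7.99 × 8.83/48.91 = 1.442 V.
Zeroing V_supply shorts the top of R1' to ground, so R_th = R1' ‖ R2 = 7.236 kΩ.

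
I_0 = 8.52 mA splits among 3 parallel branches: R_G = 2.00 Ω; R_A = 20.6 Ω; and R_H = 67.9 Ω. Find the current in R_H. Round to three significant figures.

I ≈ 0.223 mA

ΣG = 1/2.00 + 1/20.6 + 1/67.9 = 0.5633.
R_H takes the fraction G_k/ΣG = 0.01473/0.5633 = 0.02615, so I = 8.52 × 0.02615 = 0.2228 mA.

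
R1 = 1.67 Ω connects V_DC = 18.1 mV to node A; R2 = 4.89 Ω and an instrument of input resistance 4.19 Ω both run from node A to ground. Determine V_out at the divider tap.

V_out ≈ 10.4 mV

R2 ‖ R_L = (4.89 × 4.19)/(4.89 + 4.19) = 2.257 Ω.
Voltage divider with the loaded lower leg: V_out = 18.1 × 2.257/(1.67 + 2.257) = 18.1 × 0.5747 = 10.40 mV.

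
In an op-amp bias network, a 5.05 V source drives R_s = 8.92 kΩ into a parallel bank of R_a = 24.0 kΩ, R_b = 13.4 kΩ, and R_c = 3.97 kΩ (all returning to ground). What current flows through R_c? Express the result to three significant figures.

Combine the parallel branches: R_p = (1/24.0 + 1/13.4 + 1/3.97)⁻¹ = 2.716 kΩ.
V_A by voltage divider: V_A = 5.05 × 2.716/(8.92 + 2.716) = 1.179 V.
Branch current I = V_A/R_c = 1.179/3.97 = 0.2969 mA.
(Equivalently: I_total = 0.4340 mA, then current-divider fraction G_k/ΣG = 0.6841.)

I ≈ 0.297 mA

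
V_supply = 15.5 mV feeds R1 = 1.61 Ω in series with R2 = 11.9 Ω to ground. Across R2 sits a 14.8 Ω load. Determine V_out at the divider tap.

V_out ≈ 12.5 mV

R2 ‖ R_L = (11.9 × 14.8)/(11.9 + 14.8) = 6.596 Ω.
Then V_out = V_supply · R2'/(R1 + R2') = 15.5 × 6.596/8.206 = 12.46 mV.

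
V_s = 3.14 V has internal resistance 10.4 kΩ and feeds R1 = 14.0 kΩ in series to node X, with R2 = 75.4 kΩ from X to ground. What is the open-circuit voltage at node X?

V_th ≈ 2.37 V

R1' = 10.4 + 14.0 = 24.40 kΩ (source resistance + R1).
V_th is the unloaded tap voltage: V_s · R2/(R1'+R2) = 3.14 × 0.7555 = 2.372 V.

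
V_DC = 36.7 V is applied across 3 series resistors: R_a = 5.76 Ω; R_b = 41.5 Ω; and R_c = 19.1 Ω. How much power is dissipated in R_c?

P ≈ 5.84 W

ΣR = 66.36 Ω → I = 36.7/66.36 = 0.5530 A.
P(R_c) = I²·R_c = (0.5530)² × 19.1 = 5.842 W.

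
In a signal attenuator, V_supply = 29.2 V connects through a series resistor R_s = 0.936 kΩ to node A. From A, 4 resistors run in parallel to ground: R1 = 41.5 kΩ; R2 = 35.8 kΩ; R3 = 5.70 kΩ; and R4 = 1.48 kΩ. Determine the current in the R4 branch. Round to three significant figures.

I ≈ 10.7 mA

Equivalent of the parallel group: R_p = 1.107 kΩ.
V_A by voltage divider: V_A = 29.2 × 1.107/(0.936 + 1.107) = 15.82 V.
I(R4) = V_A / R4 = 15.82/1.48 = 10.69 mA.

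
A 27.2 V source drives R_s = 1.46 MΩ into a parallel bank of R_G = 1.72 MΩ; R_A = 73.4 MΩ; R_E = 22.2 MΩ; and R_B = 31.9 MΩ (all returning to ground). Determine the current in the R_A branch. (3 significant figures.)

I ≈ 0.187 µA

Equivalent of the parallel group: R_p = 1.489 MΩ.
V_A by voltage divider: V_A = 27.2 × 1.489/(1.46 + 1.489) = 13.74 V.
I(R_A) = V_A / R_A = 13.74/73.4 = 0.1871 µA.
(Equivalently: I_total = 9.222 µA, then current-divider fraction G_k/ΣG = 0.02029.)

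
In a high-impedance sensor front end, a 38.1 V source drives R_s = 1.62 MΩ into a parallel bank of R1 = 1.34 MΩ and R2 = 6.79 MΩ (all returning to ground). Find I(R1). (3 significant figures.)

Parallel bank: R_p = 1/(1/1.34 + 1/6.79) = 1.119 MΩ.
V_A by voltage divider: V_A = 38.1 × 1.119/(1.62 + 1.119) = 15.57 V.
I(R1) = V_A / R1 = 15.57/1.34 = 11.62 µA.
(Equivalently: I_total = 13.91 µA, then current-divider fraction G_k/ΣG = 0.8352.)

I ≈ 11.6 µA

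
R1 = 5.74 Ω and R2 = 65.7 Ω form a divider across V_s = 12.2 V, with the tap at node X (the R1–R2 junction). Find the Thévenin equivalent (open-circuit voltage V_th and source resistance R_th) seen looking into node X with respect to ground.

V_th ≈ 11.2 V, R_th ≈ 5.28 Ω

With X open, the divider is unloaded: V_th = 12.2 × 65.7/71.44 = 11.22 V.
Looking into X with the source shorted: R_th = R1·R2/(R1+R2) = 5.740 × 65.7/71.44 = 5.279 Ω.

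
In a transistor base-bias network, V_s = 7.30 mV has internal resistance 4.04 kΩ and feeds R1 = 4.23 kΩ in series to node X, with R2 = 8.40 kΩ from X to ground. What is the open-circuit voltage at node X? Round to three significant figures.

R1' = 4.04 + 4.23 = 8.270 kΩ (source resistance + R1).
With X open, the divider is unloaded: V_th = 7.30 × 8.40/16.67 = 3.678 mV.

V_th ≈ 3.68 mV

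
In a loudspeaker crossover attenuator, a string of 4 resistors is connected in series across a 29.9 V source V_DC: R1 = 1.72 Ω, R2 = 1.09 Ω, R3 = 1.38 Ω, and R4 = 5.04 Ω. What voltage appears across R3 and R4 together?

Series total: ΣR = 1.72 + 1.09 + 1.38 + 5.04 = 9.230 Ω.
R_{R3..R4} = 1.38 + 5.04 = 6.420 Ω.
By the voltage-divider rule, V = 29.9 × 6.420/9.230 = 20.80 V.

V ≈ 20.8 V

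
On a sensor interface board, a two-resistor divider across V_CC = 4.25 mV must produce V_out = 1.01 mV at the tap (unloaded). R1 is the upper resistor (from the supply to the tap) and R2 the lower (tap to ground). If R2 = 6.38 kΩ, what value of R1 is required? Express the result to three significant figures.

R1 ≈ 20.5 kΩ

Required fraction k = V_out/V_CC = 0.2376.
R1 = R2·(1/k − 1) = 6.38 × 3.208 = 20.47 kΩ.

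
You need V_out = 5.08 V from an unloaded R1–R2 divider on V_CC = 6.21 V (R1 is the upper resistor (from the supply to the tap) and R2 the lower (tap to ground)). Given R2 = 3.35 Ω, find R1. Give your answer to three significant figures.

R1 ≈ 0.745 Ω

V_out/V_CC = R2/(R1+R2) = 0.8180.
So R1 = R2 · (V_CC/V_out − 1) = 3.35 × (6.21/5.08 − 1) = 3.35 × 0.2224 = 0.7452 Ω.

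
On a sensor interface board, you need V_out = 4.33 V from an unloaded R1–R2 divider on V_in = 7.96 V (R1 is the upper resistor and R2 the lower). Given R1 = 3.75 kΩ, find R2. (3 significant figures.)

Required fraction k = V_out/V_in = 0.5440.
Rearranging, R2 = R1·k/(1−k) = 3.75 × 1.193 = 4.473 kΩ.

R2 ≈ 4.47 kΩ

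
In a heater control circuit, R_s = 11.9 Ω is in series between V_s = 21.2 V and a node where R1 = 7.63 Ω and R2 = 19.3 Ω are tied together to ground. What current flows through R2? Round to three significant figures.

I ≈ 0.346 A

Equivalent of the parallel group: R_p = 5.468 Ω.
Node voltage V_A = V_s · R_p/(R_s + R_p) = 21.2 × 0.3148 = 6.675 V.
Branch current I = V_A/R2 = 6.675/19.3 = 0.3458 A.
(Check via current divider: I_total = 1.221 A; share G_k/ΣG = 0.2833 → same result.)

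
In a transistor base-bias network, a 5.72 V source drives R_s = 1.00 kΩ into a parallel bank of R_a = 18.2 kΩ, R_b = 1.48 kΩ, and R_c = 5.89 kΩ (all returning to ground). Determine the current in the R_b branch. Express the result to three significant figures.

I ≈ 2.03 mA

Combine the parallel branches: R_p = (1/18.2 + 1/1.48 + 1/5.89)⁻¹ = 1.111 kΩ.
V_A by voltage divider: V_A = 5.72 × 1.111/(1.00 + 1.111) = 3.010 V.
I(R_b) = V_A / R_b = 3.010/1.48 = 2.034 mA.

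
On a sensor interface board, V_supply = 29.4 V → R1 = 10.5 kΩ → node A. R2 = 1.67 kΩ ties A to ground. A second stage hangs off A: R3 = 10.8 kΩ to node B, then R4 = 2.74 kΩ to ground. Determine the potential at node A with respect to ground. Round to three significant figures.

Looking into the second stage from A: R3 + R4 = 13.54 kΩ appears in parallel with R2.
R2 ‖ (R3+R4) = 1.487 kΩ.
V_A = 29.4 × 1.487/(10.5 + 1.487) = 3.646 V.

V_A ≈ 3.65 V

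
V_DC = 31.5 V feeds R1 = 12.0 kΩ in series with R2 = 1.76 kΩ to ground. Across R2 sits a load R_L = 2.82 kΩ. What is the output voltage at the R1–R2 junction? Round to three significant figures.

V_out ≈ 2.61 V

The load sits in parallel with R2, giving an effective lower resistance R2' = R2·R_L/(R2+R_L) = 1.084 kΩ.
Then V_out = V_DC · R2'/(R1 + R2') = 31.5 × 1.084/13.08 = 2.609 V.
(Unloaded it would be 4.03 V; the load pulls it down.)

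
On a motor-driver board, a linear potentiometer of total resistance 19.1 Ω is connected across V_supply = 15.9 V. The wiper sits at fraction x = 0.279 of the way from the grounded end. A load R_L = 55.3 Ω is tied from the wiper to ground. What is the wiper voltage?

V_out ≈ 4.15 V

Split the track: R_lower = x·R_p = 5.329 Ω, R_upper = (1−x)·R_p = 13.77 Ω.
R_L loads the lower segment: effective lower R = 4.861 Ω.
Loaded-divider output: V_out = 15.9 × 0.2609 = 4.148 V.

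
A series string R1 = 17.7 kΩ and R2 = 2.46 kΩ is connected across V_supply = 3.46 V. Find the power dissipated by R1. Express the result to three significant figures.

Series current I = V_supply/ΣR = 3.46/20.16 = 0.1716 mA.
V(R1) = I·R = 3.038 V; P = V·I = 3.038 × 0.1716 = 0.5214 mW.

P ≈ 0.521 mW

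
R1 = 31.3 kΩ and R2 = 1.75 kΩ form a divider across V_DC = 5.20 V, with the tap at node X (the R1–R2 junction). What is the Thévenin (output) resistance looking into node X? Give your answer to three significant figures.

With V_DC suppressed (replaced by a short), R_th = R1 ‖ R2 = (31.30 × 1.75)/(31.30 + 1.75) = 1.657 kΩ.

R_th ≈ 1.66 kΩ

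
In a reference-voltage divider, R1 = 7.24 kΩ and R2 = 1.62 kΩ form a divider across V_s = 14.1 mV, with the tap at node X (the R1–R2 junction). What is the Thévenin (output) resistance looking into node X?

R_th ≈ 1.32 kΩ

Looking into X with the source shorted: R_th = R1·R2/(R1+R2) = 7.240 × 1.62/8.860 = 1.324 kΩ.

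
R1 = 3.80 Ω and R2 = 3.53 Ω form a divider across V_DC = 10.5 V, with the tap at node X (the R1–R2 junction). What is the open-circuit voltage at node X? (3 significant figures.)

V_th ≈ 5.06 V

Open-circuit (no load on X): V_th = V_DC · R2/(R1 + R2) = 10.5 × 3.53/(3.800 + 3.53) = 5.057 V.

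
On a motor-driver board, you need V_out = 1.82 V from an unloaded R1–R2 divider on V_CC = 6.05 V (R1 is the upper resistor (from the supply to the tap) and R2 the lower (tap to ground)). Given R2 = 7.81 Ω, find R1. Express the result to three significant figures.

V_out/V_CC = R2/(R1+R2) = 0.3008.
R1 = R2·(1/k − 1) = 7.81 × 2.324 = 18.15 Ω.

R1 ≈ 18.2 Ω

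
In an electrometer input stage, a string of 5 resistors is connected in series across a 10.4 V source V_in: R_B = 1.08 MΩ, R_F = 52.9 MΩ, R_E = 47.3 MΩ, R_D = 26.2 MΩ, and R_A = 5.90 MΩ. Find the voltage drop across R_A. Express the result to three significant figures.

ΣR = 1.08 + 52.9 + 47.3 + 26.2 + 5.90 = 133.4 MΩ.
By the voltage-divider rule, V = 10.4 × 5.900/133.4 = 0.4600 V.

V ≈ 0.460 V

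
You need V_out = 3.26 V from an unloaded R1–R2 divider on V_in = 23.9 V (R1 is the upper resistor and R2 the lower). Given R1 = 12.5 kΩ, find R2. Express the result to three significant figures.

Required fraction k = V_out/V_in = 0.1364.
So R2 = R1 · V_out/(V_in − V_out) = 12.5 × 3.26/(23.9 − 3.26) = 12.5 × 0.1579 = 1.974 kΩ.

R2 ≈ 1.97 kΩ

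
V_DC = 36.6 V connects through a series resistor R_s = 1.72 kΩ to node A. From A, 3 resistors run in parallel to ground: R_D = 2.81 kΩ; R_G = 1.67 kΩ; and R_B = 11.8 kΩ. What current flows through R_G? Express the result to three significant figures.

I ≈ 7.86 mA

Parallel bank: R_p = 1/(1/2.81 + 1/1.67 + 1/11.8) = 0.9621 kΩ.
Node voltage V_A = V_DC · R_p/(R_s + R_p) = 36.6 × 0.3587 = 13.13 V.
Branch current I = V_A/R_G = 13.13/1.67 = 7.861 mA.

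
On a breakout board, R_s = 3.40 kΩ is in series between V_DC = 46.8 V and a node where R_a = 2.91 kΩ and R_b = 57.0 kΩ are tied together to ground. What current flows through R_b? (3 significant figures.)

Parallel bank: R_p = 1/(1/2.91 + 1/57.0) = 2.769 kΩ.
V_A = 46.8 × 2.769/6.169 = 21.01 V.
Branch current I = V_A/R_b = 21.01/57.0 = 0.3685 mA.
(Check via current divider: I_total = 7.587 mA; share G_k/ΣG = 0.04857 → same result.)

I ≈ 0.369 mA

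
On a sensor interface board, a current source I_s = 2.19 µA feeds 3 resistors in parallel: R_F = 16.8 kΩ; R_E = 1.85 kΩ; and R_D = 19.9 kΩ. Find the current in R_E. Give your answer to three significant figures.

Total conductance ΣG = 1/16.8 + 1/1.85 + 1/19.9 = 0.6503 (units of 1/kΩ).
By the current-divider rule, I = I_s · G_k/ΣG = 2.19 × 0.8312 = 1.820 µA.

I ≈ 1.82 µA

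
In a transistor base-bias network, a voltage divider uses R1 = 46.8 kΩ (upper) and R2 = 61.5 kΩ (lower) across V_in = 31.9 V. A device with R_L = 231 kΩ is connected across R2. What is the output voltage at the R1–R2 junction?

V_out ≈ 16.2 V

First combine the lower leg with the load: R2 ‖ R_L = 48.57 kΩ.
Voltage divider with the loaded lower leg: V_out = 31.9 × 48.57/(46.8 + 48.57) = 31.9 × 0.5093 = 16.25 V.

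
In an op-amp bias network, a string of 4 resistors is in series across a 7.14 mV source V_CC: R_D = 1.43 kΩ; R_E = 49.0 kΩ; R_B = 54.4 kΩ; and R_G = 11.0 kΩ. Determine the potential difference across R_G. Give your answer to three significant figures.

Total series resistance ΣR = 1.43 + 49.0 + 54.4 + 11.0 = 115.8 kΩ.
Voltage divider: V = V_CC · (11.00 / 115.8) = 7.14 × 0.09497 = 0.6781 mV.

V ≈ 0.678 mV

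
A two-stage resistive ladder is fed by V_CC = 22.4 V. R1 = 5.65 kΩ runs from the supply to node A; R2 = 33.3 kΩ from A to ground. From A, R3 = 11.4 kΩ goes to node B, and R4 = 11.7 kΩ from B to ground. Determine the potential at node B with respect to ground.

The second stage (R3 + R4 = 23.10 kΩ) loads node A in parallel with R2.
R2 ‖ (R3+R4) = 13.64 kΩ.
V_A = 22.4 × 13.64/(5.65 + 13.64) = 15.84 V.
Stage 2 is unloaded, so V_B = V_A · R4/(R3+R4) = 15.84 × 11.7/23.10 = 8.022 V.

V_B ≈ 8.02 V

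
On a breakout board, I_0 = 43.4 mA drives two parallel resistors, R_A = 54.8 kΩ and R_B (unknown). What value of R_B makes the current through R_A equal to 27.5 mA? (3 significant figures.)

Two-branch current divider: I_A = I_0 · R_B/(R_A + R_B).
With f = 0.6336, R_B = R_A · f/(1−f) = 54.8 × 1.730 = 94.78 kΩ.

R_B ≈ 94.8 kΩ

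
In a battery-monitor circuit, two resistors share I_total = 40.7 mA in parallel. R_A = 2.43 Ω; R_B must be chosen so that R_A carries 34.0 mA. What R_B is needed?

R_B ≈ 12.3 Ω

Two-branch current divider: I_A = I_total · R_B/(R_A + R_B).
With f = 0.8354, R_B = R_A · f/(1−f) = 2.43 × 5.075 = 12.33 Ω.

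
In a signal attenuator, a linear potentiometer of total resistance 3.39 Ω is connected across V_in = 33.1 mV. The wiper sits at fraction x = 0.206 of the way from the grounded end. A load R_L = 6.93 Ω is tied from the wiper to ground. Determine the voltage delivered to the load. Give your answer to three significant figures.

V_out ≈ 6.31 mV

Split the track: R_lower = x·R_p = 0.6983 Ω, R_upper = (1−x)·R_p = 2.692 Ω.
R_L loads the lower segment: effective lower R = 0.6344 Ω.
V_out = 33.1 × 0.6344/(2.692 + 0.6344) = 6.313 mV.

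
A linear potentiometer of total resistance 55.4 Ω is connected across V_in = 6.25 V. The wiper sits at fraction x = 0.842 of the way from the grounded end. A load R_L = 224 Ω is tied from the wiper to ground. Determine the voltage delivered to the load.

Split the track: R_lower = x·R_p = 46.65 Ω, R_upper = (1−x)·R_p = 8.753 Ω.
Lower segment in parallel with the load: 46.65 ‖ 224 = 38.61 Ω.
Then V_out = V_in · 38.61/(8.753 + 38.61) = 5.095 V.

V_out ≈ 5.09 V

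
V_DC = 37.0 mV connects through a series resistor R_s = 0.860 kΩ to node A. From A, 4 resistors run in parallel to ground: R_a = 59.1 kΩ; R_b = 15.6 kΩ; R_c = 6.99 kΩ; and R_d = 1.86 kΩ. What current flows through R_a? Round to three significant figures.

I ≈ 0.378 µA

Equivalent of the parallel group: R_p = 1.313 kΩ.
Node voltage V_A = V_DC · R_p/(R_s + R_p) = 37.0 × 0.6042 = 22.36 mV.
Branch current I = V_A/R_a = 22.36/59.1 = 0.3783 µA.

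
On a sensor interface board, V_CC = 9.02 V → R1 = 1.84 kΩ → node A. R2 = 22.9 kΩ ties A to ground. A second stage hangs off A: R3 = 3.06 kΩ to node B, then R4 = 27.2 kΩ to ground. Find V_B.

Node A sees R2 in parallel with the series input of stage 2, R3 + R4 = 30.26 kΩ.
Effective lower resistance at A: R2 ‖ 30.26 = 13.04 kΩ.
So V_A = 9.02 × 0.8763 = 7.904 V.
Then the unloaded second divider: V_B = V_A × R4/(R3+R4) = 7.904 × 0.8989 = 7.105 V.

V_B ≈ 7.10 V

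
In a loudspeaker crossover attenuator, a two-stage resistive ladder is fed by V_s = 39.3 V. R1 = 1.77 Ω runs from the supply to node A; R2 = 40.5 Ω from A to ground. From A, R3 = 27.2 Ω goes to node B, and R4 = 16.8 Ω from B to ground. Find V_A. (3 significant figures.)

V_A ≈ 36.3 V

The second stage (R3 + R4 = 44.00 Ω) loads node A in parallel with R2.
R2 ‖ (R3+R4) = 21.09 Ω.
So V_A = 39.3 × 0.9226 = 36.26 V.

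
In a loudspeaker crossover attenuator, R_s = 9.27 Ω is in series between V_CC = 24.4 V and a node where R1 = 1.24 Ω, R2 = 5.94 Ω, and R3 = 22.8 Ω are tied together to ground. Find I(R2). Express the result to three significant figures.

I ≈ 0.393 A

Equivalent of the parallel group: R_p = 0.9817 Ω.
V_A by voltage divider: V_A = 24.4 × 0.9817/(9.27 + 0.9817) = 2.336 V.
Branch current I = V_A/R2 = 2.336/5.94 = 0.3933 A.
(Equivalently: I_total = 2.380 A, then current-divider fraction G_k/ΣG = 0.1653.)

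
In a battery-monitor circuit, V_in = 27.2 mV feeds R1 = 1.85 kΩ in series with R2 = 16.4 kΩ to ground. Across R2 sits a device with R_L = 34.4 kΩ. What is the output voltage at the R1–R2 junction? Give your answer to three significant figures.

V_out ≈ 23.3 mV

The load sits in parallel with R2, giving an effective lower resistance R2' = R2·R_L/(R2+R_L) = 11.11 kΩ.
Then V_out = V_in · R2'/(R1 + R2') = 27.2 × 11.11/12.96 = 23.32 mV.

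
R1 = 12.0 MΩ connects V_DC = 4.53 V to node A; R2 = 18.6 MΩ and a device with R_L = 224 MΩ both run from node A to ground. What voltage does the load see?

V_out ≈ 2.67 V

R2 ‖ R_L = (18.6 × 224)/(18.6 + 224) = 17.17 MΩ.
Voltage divider with the loaded lower leg: V_out = 4.53 × 17.17/(12.0 + 17.17) = 4.53 × 0.5887 = 2.667 V.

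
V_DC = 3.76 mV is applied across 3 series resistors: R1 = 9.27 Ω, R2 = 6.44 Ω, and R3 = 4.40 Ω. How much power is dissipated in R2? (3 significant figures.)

The common current is I = 3.76/20.11 = 0.1870 mA.
P = I²R = 0.03496 × 6.44 = 0.2251 µW.

P ≈ 0.225 µW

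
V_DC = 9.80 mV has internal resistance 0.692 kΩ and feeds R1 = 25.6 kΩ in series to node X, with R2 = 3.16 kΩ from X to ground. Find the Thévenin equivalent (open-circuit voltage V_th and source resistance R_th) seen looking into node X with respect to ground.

V_th ≈ 1.05 mV, R_th ≈ 2.82 kΩ

R1' = 0.692 + 25.6 = 26.29 kΩ (source resistance + R1).
With X open, the divider is unloaded: V_th = 9.80 × 3.16/29.45 = 1.051 mV.
Zeroing V_DC shorts the top of R1' to ground, so R_th = R1' ‖ R2 = 2.821 kΩ.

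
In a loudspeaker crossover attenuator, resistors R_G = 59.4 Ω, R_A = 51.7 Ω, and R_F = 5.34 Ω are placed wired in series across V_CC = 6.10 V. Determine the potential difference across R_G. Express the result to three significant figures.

ΣR = 59.4 + 51.7 + 5.34 = 116.4 Ω.
By the voltage-divider rule, V = 6.10 × 59.40/116.4 = 3.112 V.

V ≈ 3.11 V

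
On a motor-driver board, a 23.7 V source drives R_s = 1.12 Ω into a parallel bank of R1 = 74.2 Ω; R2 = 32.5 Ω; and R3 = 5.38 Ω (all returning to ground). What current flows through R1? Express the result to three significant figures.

I ≈ 0.254 A

Equivalent of the parallel group: R_p = 4.346 Ω.
Node voltage V_A = V_DC · R_p/(R_s + R_p) = 23.7 × 0.7951 = 18.84 V.
Branch current I = V_A/R1 = 18.84/74.2 = 0.2540 A.
(Check via current divider: I_total = 4.336 A; share G_k/ΣG = 0.05857 → same result.)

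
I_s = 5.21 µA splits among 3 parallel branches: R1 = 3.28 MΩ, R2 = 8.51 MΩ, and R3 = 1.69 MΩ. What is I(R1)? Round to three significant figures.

Total conductance ΣG = 1/3.28 + 1/8.51 + 1/1.69 = 1.014 (units of 1/MΩ).
By the current-divider rule, I = I_s · G_k/ΣG = 5.21 × 0.3006 = 1.566 µA.

I ≈ 1.57 µA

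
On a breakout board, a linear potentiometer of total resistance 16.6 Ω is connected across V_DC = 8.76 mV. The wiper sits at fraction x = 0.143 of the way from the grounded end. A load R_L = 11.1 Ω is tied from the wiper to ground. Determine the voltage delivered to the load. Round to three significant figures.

V_out ≈ 1.06 mV

The pot divides into 14.23 Ω above the wiper and 2.374 Ω below.
R_L loads the lower segment: effective lower R = 1.956 Ω.
Loaded-divider output: V_out = 8.76 × 0.1209 = 1.059 mV.
(Unloaded: V_out = x·V_DC = 1.25 mV.)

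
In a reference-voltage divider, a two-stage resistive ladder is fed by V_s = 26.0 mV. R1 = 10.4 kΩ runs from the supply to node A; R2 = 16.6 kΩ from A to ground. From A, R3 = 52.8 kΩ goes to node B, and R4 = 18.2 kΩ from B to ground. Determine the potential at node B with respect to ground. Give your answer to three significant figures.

V_B ≈ 3.76 mV

The second stage (R3 + R4 = 71.00 kΩ) loads node A in parallel with R2.
Effective lower resistance at A: R2 ‖ 71.00 = 13.45 kΩ.
V_A = 26.0 × 13.45/(10.4 + 13.45) = 14.66 mV.
V_B = V_A × 0.2563 = 3.759 mV.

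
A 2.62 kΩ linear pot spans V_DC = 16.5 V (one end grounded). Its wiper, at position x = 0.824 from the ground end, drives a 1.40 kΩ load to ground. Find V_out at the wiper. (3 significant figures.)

V_out ≈ 10.7 V

The pot divides into 0.4611 kΩ above the wiper and 2.159 kΩ below.
(x·R_p) ‖ R_L = 0.8493 kΩ.
Then V_out = V_DC · 0.8493/(0.4611 + 0.8493) = 10.69 V.
(Unloaded: V_out = x·V_DC = 13.6 V.)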